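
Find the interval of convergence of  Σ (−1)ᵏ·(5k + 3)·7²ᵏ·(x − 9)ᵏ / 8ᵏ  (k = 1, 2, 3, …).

(433/49, 449/49)

By the ratio test, |a_{k+1}/a_k| = [(5(k+1) + 3)/(5k + 3)] · 49/8 → 49/8.
Thus R = 1/(49/8) = 8/49.
At x = 449/49: the terms do not tend to 0, so the series diverges.
When x = 433/49, the k-th term does not approach 0; divergence by the term test.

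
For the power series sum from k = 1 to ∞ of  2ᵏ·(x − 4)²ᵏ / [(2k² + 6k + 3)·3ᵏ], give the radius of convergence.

R = √6/2

By the ratio test, |a_{k+1}/a_k| = [(2k² + 6k + 3)/(2(k+1)² + 6(k+1) + 3)] · 2/3 → 2/3.
Successive powers of (x − 4) differ by 2, so the series converges when |x − 4|² · 2/3 < 1, i.e. |x − 4| < √(3/2). So R = √6/2.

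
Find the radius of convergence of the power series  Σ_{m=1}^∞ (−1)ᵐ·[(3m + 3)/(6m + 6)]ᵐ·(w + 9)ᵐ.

R = 2

By the Cauchy root test, |a_m|^(1/m) = (3m + 3)/(6m + 6) → 1/2.
Hence the series converges for |w + 9| < 1/(1/2) = 2, so the radius of convergence is 2.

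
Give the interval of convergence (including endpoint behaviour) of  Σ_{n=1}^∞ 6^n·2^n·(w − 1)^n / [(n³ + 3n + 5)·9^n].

By the ratio test, |a_{n+1}/a_n| = [(n³ + 3n + 5)/((n+1)³ + 3(n+1) + 5)] · 6·2/9 → 4/3.
Thus R = 1/(4/3) = 3/4.
Check w = 7/4: the series is dominated by a constant times Σ 1/n³, which converges (p = 3 > 1).
Endpoint w = 1/4: the terms are on the order of 1/n³, so the series converges absolutely by comparison with the p-series (p = 3 > 1).

[1/4, 7/4]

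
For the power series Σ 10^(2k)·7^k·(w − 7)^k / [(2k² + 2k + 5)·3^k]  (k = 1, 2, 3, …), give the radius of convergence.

Apply the ratio test: |a_{k+1}| / |a_k| = [(2k² + 2k + 5)/(2(k+1)² + 2(k+1) + 5)] · 100·7/3, which tends to 700/3 as k → ∞.
Convergence for |w − 7| · 700/3 < 1, i.e. |w − 7| < 3/700. So R = 3/700.

R = 3/700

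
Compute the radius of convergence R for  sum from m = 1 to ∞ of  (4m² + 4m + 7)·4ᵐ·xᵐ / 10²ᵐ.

The ratio of consecutive coefficients is [(4(m+1)² + 4(m+1) + 7)/(4m² + 4m + 7)] · 4/100 → 1/25.
Convergence for |x| · 1/25 < 1, i.e. |x| < 25. So R = 25.

R = 25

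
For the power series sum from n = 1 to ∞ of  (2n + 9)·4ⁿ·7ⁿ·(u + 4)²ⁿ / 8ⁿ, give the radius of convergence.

By the ratio test, |a_{n+1}/a_n| = [(2(n+1) + 9)/(2n + 9)] · 4·7/8 → 7/2.
Writing y = (u + 4)², the series in y has radius 2/7, so |u + 4| < √(2/7) and R = √14/7.

R = √14/7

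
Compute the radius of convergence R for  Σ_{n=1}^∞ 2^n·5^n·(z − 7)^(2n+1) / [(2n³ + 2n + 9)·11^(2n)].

By the ratio test, |a_{n+1}/a_n| = [(2n³ + 2n + 9)/(2(n+1)³ + 2(n+1) + 9)] · 2·5/121 → 10/121.
Writing y = (z − 7)², the series in y has radius 121/10, so |z − 7| < √(121/10) and R = 11√10/10.

R = 11√10/10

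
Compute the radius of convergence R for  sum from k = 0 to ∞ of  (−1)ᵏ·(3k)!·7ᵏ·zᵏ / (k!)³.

R = 1/189

Ratio test: |a_{k+1}/a_k| = (3k+1)·(3k+2)·(3k+3)/(k+1)³ · 7 → 189 as k → ∞.
Convergence for |z| · 189 < 1, i.e. |z| < 1/189. So R = 1/189.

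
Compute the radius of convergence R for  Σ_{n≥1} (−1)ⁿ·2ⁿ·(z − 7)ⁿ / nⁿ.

R = ∞

Root test: |a_n|^(1/n) = 2/n → 0.
Since the n-th root of |a_n| tends to 0, the series converges for all real z; R = ∞.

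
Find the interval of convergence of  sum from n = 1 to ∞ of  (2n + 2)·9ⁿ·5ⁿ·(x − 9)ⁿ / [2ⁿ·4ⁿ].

(397/45, 413/45)

Ratio test: |a_{n+1}/a_n| = [(2(n+1) + 2)/(2n + 2)] · 9·5/(2·4) → 45/8 as n → ∞.
Hence the series converges for |x − 9| < 1/(45/8) = 8/45, so the radius of convergence is 8/45.
Check x = 413/45: the n-th term does not approach 0; divergence by the term test.
Check x = 397/45: the terms have absolute value of order n, which does not tend to 0, so the series diverges by the divergence test.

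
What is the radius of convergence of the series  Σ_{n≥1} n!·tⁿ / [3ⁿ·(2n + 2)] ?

R = 0

Apply the ratio test: |a_{n+1}| / |a_n| = (n+1) · 1/3 · (2n + 2)/(2(n+1) + 2), which tends to ∞ as n → ∞.
Since the ratio → ∞, the series diverges for every t ≠ 0, and R = 0.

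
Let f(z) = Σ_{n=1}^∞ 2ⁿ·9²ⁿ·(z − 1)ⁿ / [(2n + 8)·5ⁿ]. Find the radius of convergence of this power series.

Apply the ratio test: |a_{n+1}| / |a_n| = [(2n + 8)/(2(n+1) + 8)] · 2·81/5, which tends to 162/5 as n → ∞.
The series converges when 162/5 · |z − 1| < 1, giving R = 5/162.

R = 5/162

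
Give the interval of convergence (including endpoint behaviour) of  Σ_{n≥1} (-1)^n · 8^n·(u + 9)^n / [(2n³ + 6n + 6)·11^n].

[-83/8, -61/8]

Ratio test: |a_{n+1}/a_n| = [(2n³ + 6n + 6)/(2(n+1)³ + 6(n+1) + 6)] · 8/11 → 8/11 as n → ∞.
Convergence for |u + 9| · 8/11 < 1, i.e. |u + 9| < 11/8. So R = 11/8.
Endpoint u = -61/8: the terms are on the order of 1/n³, so the series converges absolutely by comparison with the p-series (p = 3 > 1).
When u = -83/8, the series is dominated by a constant times Σ 1/n³, which converges (p = 3 > 1).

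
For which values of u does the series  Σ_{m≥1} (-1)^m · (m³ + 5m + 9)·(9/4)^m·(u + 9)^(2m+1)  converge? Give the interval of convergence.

(-29/3, -25/3)

By the ratio test, |a_{m+1}/a_m| = [((m+1)³ + 5(m+1) + 9)/(m³ + 5m + 9)] · 9/4 → 9/4.
Since the exponent of (u + 9) increases by 2 each term, convergence requires |u + 9|² < 4/9, hence R = 2/3.
Check u = -25/3: the m-th term does not approach 0; divergence by the term test.
When u = -29/3, the m-th term does not approach 0; divergence by the term test.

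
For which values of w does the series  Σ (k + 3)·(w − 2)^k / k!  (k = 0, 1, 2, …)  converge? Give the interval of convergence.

The ratio of consecutive coefficients is ((k+1) + 3)/(k + 3) · 1/(k+1) → 0.
The limit is 0, so the series converges for all w; R = ∞.

(−∞, ∞)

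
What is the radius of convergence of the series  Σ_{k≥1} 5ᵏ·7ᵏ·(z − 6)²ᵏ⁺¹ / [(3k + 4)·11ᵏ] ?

R = √385/35

The ratio of consecutive coefficients is [(3k + 4)/(3(k+1) + 4)] · 5·7/11 → 35/11.
Since the exponent of (z − 6) increases by 2 each term, convergence requires |z − 6|² < 11/35, hence R = √385/35.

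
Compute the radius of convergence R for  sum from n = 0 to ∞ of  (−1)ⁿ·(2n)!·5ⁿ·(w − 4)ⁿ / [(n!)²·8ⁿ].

Apply the ratio test: |a_{n+1}| / |a_n| = (2n+1)·(2n+2)/(n+1)² · 5/8, which tends to 5/2 as n → ∞.
Hence the series converges for |w − 4| < 1/(5/2) = 2/5, so the radius of convergence is 2/5.

R = 2/5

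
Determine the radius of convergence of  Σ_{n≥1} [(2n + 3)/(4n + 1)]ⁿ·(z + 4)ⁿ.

Root test: |a_n|^(1/n) = (2n + 3)/(4n + 1) → 1/2.
Convergence for |z + 4| · 1/2 < 1, i.e. |z + 4| < 2. So R = 2.

R = 2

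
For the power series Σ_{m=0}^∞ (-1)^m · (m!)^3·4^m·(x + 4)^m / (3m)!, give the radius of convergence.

Apply the ratio test: |a_{m+1}| / |a_m| = (m+1)³/[(3m+1)·(3m+2)·(3m+3)] · 4, which tends to 4/27 as m → ∞.
Hence the series converges for |x + 4| < 1/(4/27) = 27/4, so the radius of convergence is 27/4.

R = 27/4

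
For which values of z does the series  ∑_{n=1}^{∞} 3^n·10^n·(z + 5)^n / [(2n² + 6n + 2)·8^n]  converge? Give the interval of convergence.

Apply the ratio test: |a_{n+1}| / |a_n| = [(2n² + 6n + 2)/(2(n+1)² + 6(n+1) + 2)] · 3·10/8, which tends to 15/4 as n → ∞.
Convergence for |z + 5| · 15/4 < 1, i.e. |z + 5| < 4/15. So R = 4/15.
When z = -71/15, the terms are on the order of 1/n², so the series converges absolutely by comparison with the p-series (p = 2 > 1).
At z = -79/15: absolute convergence follows by limit comparison with Σ 1/n².

[-79/15, -71/15]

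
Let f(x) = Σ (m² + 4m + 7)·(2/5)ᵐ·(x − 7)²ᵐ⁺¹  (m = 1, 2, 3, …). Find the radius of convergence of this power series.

R = √10/2

By the ratio test, |a_{m+1}/a_m| = [((m+1)² + 4(m+1) + 7)/(m² + 4m + 7)] · 2/5 → 2/5.
Since the exponent of (x − 7) increases by 2 each term, convergence requires |x − 7|² < 5/2, hence R = √10/2.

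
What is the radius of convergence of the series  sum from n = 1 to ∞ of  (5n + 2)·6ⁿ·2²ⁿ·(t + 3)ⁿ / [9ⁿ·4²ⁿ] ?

R = 6

Ratio test: |a_{n+1}/a_n| = [(5(n+1) + 2)/(5n + 2)] · 6·4/(9·16) → 1/6 as n → ∞.
Hence the series converges for |t + 3| < 1/(1/6) = 6, so the radius of convergence is 6.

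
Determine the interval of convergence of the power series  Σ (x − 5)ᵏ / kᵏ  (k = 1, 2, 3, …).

Root test: |a_k|^(1/k) = 1/k → 0.
The limit is 0 for every x, so R = ∞.

(−∞, ∞)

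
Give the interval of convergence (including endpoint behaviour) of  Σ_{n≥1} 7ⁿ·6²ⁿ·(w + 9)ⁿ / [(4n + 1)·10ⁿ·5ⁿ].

The ratio of consecutive coefficients is [(4n + 1)/(4(n+1) + 1)] · 7·36/(10·5) → 126/25.
Hence the series converges for |w + 9| < 1/(126/25) = 25/126, so the radius of convergence is 25/126.
Endpoint w = -1109/126: comparison with the harmonic series Σ 1/n shows the series diverges.
When w = -1159/126, convergence follows from the alternating series test (terms decrease monotonically to 0).

[-1159/126, -1109/126)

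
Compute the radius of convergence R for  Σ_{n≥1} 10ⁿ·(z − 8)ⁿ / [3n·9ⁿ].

Ratio test: |a_{n+1}/a_n| = [3n/3(n+1)] · 10/9 → 10/9 as n → ∞.
Thus R = 1/(10/9) = 9/10.

R = 9/10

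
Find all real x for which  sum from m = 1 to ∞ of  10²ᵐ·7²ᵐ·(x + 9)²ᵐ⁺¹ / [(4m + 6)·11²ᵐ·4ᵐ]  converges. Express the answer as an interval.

(-326/35, -304/35)

The ratio of consecutive coefficients is [(4m + 6)/(4(m+1) + 6)] · 100·49/(121·4) → 1225/121.
Writing y = (x + 9)², the series in y has radius 121/1225, so |x + 9| < √(121/1225) = 11/35 and R = 11/35.
When x = -304/35, the terms behave like c/m; limit comparison with the harmonic series gives divergence.
When x = -326/35, comparison with the harmonic series Σ 1/m shows the series diverges.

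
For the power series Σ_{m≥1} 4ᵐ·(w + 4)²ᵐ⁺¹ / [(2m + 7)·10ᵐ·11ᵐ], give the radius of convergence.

R = √110/2

Ratio test: |a_{m+1}/a_m| = [(2m + 7)/(2(m+1) + 7)] · 4/(10·11) → 2/55 as m → ∞.
Successive powers of (w + 4) differ by 2, so the series converges when |w + 4|² · 2/55 < 1, i.e. |w + 4| < √(55/2). So R = √110/2.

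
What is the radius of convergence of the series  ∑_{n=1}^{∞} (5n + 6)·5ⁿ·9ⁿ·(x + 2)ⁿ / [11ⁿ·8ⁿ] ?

R = 88/45

Ratio test: |a_{n+1}/a_n| = [(5(n+1) + 6)/(5n + 6)] · 5·9/(11·8) → 45/88 as n → ∞.
Thus R = 1/(45/88) = 88/45.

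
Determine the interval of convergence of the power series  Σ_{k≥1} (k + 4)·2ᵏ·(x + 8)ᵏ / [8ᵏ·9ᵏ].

Ratio test: |a_{k+1}/a_k| = [((k+1) + 4)/(k + 4)] · 2/(8·9) → 1/36 as k → ∞.
Convergence for |x + 8| · 1/36 < 1, i.e. |x + 8| < 36. So R = 36.
When x = 28, the terms have absolute value of order k, which does not tend to 0, so the series diverges by the divergence test.
When x = -44, the terms have absolute value of order k, which does not tend to 0, so the series diverges by the divergence test.

(-44, 28)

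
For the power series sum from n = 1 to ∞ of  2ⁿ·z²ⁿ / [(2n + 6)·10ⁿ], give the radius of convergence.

R = √5

Apply the ratio test: |a_{n+1}| / |a_n| = [(2n + 6)/(2(n+1) + 6)] · 2/10, which tends to 1/5 as n → ∞.
Successive powers of z differ by 2, so the series converges when |z|² · 1/5 < 1, i.e. |z| < √(5). So R = √5.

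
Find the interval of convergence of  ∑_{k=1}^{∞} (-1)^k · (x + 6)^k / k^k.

(−∞, ∞)

By the Cauchy root test, |a_k|^(1/k) = 1/k → 0.
The limit is 0 for every x, so R = ∞.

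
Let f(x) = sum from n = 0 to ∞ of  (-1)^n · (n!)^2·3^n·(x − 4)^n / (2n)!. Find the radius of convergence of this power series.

R = 4/3

Ratio test: |a_{n+1}/a_n| = (n+1)²/[(2n+1)·(2n+2)] · 3 → 3/4 as n → ∞.
The series converges when 3/4 · |x − 4| < 1, giving R = 4/3.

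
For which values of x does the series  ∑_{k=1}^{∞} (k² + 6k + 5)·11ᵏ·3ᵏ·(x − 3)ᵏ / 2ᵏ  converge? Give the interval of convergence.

The ratio of consecutive coefficients is [((k+1)² + 6(k+1) + 5)/(k² + 6k + 5)] · 11·3/2 → 33/2.
Thus R = 1/(33/2) = 2/33.
When x = 101/33, the terms do not tend to 0, so the series diverges.
At x = 97/33: the terms have absolute value of order k², which does not tend to 0, so the series diverges by the divergence test.

(97/33, 101/33)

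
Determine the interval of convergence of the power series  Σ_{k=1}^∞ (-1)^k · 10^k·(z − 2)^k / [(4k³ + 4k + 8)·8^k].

By the ratio test, |a_{k+1}/a_k| = [(4k³ + 4k + 8)/(4(k+1)³ + 4(k+1) + 8)] · 10/8 → 5/4.
Convergence for |z − 2| · 5/4 < 1, i.e. |z − 2| < 4/5. So R = 4/5.
When z = 14/5, absolute convergence follows by limit comparison with Σ 1/k³.
Endpoint z = 6/5: the terms are on the order of 1/k³, so the series converges absolutely by comparison with the p-series (p = 3 > 1).

[6/5, 14/5]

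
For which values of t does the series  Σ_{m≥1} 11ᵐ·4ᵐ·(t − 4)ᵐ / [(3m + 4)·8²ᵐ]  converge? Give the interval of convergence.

[28/11, 60/11)

Apply the ratio test: |a_{m+1}| / |a_m| = [(3m + 4)/(3(m+1) + 4)] · 11·4/64, which tends to 11/16 as m → ∞.
Convergence for |t − 4| · 11/16 < 1, i.e. |t − 4| < 16/11. So R = 16/11.
When t = 60/11, the terms are asymptotic to a nonzero constant times 1/m, so the series diverges by limit comparison with Σ 1/m.
Check t = 28/11: the terms alternate in sign and decrease monotonically to 0 in absolute value (size ~ c/m), so the alternating series test gives convergence.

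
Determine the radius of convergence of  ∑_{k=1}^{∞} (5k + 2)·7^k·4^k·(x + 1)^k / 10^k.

R = 5/14

Ratio test: |a_{k+1}/a_k| = [(5(k+1) + 2)/(5k + 2)] · 7·4/10 → 14/5 as k → ∞.
The series converges when 14/5 · |x + 1| < 1, giving R = 5/14.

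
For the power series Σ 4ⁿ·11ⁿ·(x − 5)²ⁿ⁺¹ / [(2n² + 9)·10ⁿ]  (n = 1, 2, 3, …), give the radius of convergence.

R = √110/22

Apply the ratio test: |a_{n+1}| / |a_n| = [(2n² + 9)/(2(n+1)² + 9)] · 4·11/10, which tends to 22/5 as n → ∞.
Successive powers of (x − 5) differ by 2, so the series converges when |x − 5|² · 22/5 < 1, i.e. |x − 5| < √(5/22). So R = √110/22.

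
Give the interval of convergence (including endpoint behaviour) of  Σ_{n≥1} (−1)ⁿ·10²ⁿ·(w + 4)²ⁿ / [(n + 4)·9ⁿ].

Ratio test: |a_{n+1}/a_n| = [(n + 4)/((n+1) + 4)] · 100/9 → 100/9 as n → ∞.
Writing y = (w + 4)², the series in y has radius 9/100, so |w + 4| < √(9/100) = 3/10 and R = 3/10.
When w = -37/10, an alternating series whose terms decrease to 0 in absolute value, so it converges by the Leibniz criterion.
At w = -43/10: convergence follows from the alternating series test (terms decrease monotonically to 0).

[-43/10, -37/10]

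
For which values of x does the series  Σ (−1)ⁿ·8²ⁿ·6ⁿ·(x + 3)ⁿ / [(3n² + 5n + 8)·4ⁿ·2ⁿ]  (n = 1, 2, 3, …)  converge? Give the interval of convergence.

[-145/48, -143/48]

Apply the ratio test: |a_{n+1}| / |a_n| = [(3n² + 5n + 8)/(3(n+1)² + 5(n+1) + 8)] · 64·6/(4·2), which tends to 48 as n → ∞.
Thus R = 1/(48) = 1/48.
At x = -143/48: the series is dominated by a constant times Σ 1/n², which converges (p = 2 > 1).
When x = -145/48, absolute convergence follows by limit comparison with Σ 1/n².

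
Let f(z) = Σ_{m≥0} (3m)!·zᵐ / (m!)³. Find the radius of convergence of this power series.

R = 1/27

By the ratio test, |a_{m+1}/a_m| = (3m+1)·(3m+2)·(3m+3)/(m+1)³ → 27.
The series converges when 27 · |z| < 1, giving R = 1/27.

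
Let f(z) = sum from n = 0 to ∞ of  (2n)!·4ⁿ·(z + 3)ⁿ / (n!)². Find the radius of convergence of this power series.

Ratio test: |a_{n+1}/a_n| = (2n+1)·(2n+2)/(n+1)² · 4 → 16 as n → ∞.
Thus R = 1/(16) = 1/16.

R = 1/16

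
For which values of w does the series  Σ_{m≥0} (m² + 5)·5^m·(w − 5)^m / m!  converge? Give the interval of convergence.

(−∞, ∞)

The ratio of consecutive coefficients is ((m+1)² + 5)/(m² + 5) · 5 · 1/(m+1) → 0.
The ratio tends to 0 regardless of w, hence R = ∞.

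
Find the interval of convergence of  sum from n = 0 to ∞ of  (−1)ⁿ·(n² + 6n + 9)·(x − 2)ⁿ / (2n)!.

(−∞, ∞)

The ratio of consecutive coefficients is ((n+1)² + 6(n+1) + 9)/(n² + 6n + 9) · 1/[(2n+1)·(2n+2)] → 0.
Since the limit is 0 < 1 for every x, the series converges on all of ℝ and R = ∞.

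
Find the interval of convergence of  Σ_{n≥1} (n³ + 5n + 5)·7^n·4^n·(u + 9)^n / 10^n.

Apply the ratio test: |a_{n+1}| / |a_n| = [((n+1)³ + 5(n+1) + 5)/(n³ + 5n + 5)] · 7·4/10, which tends to 14/5 as n → ∞.
Convergence for |u + 9| · 14/5 < 1, i.e. |u + 9| < 5/14. So R = 5/14.
When u = -121/14, the terms do not tend to 0, so the series diverges.
At u = -131/14: the terms have absolute value of order n³, which does not tend to 0, so the series diverges by the divergence test.

(-131/14, -121/14)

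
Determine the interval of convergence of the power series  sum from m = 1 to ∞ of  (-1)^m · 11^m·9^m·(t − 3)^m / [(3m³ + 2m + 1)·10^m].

Apply the ratio test: |a_{m+1}| / |a_m| = [(3m³ + 2m + 1)/(3(m+1)³ + 2(m+1) + 1)] · 11·9/10, which tends to 99/10 as m → ∞.
Thus R = 1/(99/10) = 10/99.
Check t = 307/99: the terms are on the order of 1/m³, so the series converges absolutely by comparison with the p-series (p = 3 > 1).
At t = 287/99: the series is dominated by a constant times Σ 1/m³, which converges (p = 3 > 1).

[287/99, 307/99]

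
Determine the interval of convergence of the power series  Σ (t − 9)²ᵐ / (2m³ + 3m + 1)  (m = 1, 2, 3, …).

[8, 10]

The ratio of consecutive coefficients is (2m³ + 3m + 1)/(2(m+1)³ + 3(m+1) + 1) → 1.
Writing y = (t − 9)², the series in y has radius 1, so |t − 9| < √(1) = 1 and R = 1.
At t = 10: the series is dominated by a constant times Σ 1/m³, which converges (p = 3 > 1).
Check t = 8: absolute convergence follows by limit comparison with Σ 1/m³.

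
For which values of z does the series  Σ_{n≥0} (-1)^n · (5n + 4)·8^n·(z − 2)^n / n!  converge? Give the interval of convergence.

(−∞, ∞)

Ratio test: |a_{n+1}/a_n| = (5(n+1) + 4)/(5n + 4) · 8 · 1/(n+1) → 0 as n → ∞.
Since the limit is 0 < 1 for every z, the series converges on all of ℝ and R = ∞.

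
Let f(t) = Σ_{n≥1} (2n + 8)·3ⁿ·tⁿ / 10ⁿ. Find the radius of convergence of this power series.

Apply the ratio test: |a_{n+1}| / |a_n| = [(2(n+1) + 8)/(2n + 8)] · 3/10, which tends to 3/10 as n → ∞.
Hence the series converges for |t| < 1/(3/10) = 10/3, so the radius of convergence is 10/3.

R = 10/3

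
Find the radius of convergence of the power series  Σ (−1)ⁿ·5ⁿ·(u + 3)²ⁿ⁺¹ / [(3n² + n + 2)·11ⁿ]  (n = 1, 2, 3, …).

R = √55/5

The ratio of consecutive coefficients is [(3n² + n + 2)/(3(n+1)² + (n+1) + 2)] · 5/11 → 5/11.
Successive powers of (u + 3) differ by 2, so the series converges when |u + 3|² · 5/11 < 1, i.e. |u + 3| < √(11/5). So R = √55/5.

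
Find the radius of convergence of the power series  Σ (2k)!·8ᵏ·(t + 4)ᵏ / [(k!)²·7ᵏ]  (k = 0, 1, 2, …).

R = 7/32

Apply the ratio test: |a_{k+1}| / |a_k| = (2k+1)·(2k+2)/(k+1)² · 8/7, which tends to 32/7 as k → ∞.
Hence the series converges for |t + 4| < 1/(32/7) = 7/32, so the radius of convergence is 7/32.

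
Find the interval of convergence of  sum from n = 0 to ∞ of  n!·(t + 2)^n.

The ratio of consecutive coefficients is (n+1) → ∞.
Since the ratio → ∞, the series diverges for every t ≠ -2, and R = 0.

{-2}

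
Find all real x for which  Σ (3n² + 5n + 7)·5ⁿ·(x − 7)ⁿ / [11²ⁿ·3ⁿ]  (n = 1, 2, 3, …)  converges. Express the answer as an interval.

Apply the ratio test: |a_{n+1}| / |a_n| = [(3(n+1)² + 5(n+1) + 7)/(3n² + 5n + 7)] · 5/(121·3), which tends to 5/363 as n → ∞.
Convergence for |x − 7| · 5/363 < 1, i.e. |x − 7| < 363/5. So R = 363/5.
Endpoint x = 398/5: the terms have absolute value of order n², which does not tend to 0, so the series diverges by the divergence test.
At x = -328/5: the n-th term does not approach 0; divergence by the term test.

(-328/5, 398/5)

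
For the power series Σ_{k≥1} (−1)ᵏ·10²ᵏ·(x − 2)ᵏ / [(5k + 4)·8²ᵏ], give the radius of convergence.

Apply the ratio test: |a_{k+1}| / |a_k| = [(5k + 4)/(5(k+1) + 4)] · 100/64, which tends to 25/16 as k → ∞.
The series converges when 25/16 · |x − 2| < 1, giving R = 16/25.

R = 16/25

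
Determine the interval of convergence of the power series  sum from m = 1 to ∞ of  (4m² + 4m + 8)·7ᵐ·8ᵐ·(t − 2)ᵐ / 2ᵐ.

(55/28, 57/28)

By the ratio test, |a_{m+1}/a_m| = [(4(m+1)² + 4(m+1) + 8)/(4m² + 4m + 8)] · 7·8/2 → 28.
Hence the series converges for |t − 2| < 1/(28) = 1/28, so the radius of convergence is 1/28.
Check t = 57/28: the m-th term does not approach 0; divergence by the term test.
Endpoint t = 55/28: the terms do not tend to 0, so the series diverges.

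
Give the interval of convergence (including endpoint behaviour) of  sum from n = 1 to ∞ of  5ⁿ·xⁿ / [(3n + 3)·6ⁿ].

Ratio test: |a_{n+1}/a_n| = [(3n + 3)/(3(n+1) + 3)] · 5/6 → 5/6 as n → ∞.
Convergence for |x| · 5/6 < 1, i.e. |x| < 6/5. So R = 6/5.
Check x = 6/5: comparison with the harmonic series Σ 1/n shows the series diverges.
Check x = -6/5: convergence follows from the alternating series test (terms decrease monotonically to 0).

[-6/5, 6/5)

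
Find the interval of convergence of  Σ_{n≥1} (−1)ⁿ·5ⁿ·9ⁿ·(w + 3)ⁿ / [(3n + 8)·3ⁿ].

Ratio test: |a_{n+1}/a_n| = [(3n + 8)/(3(n+1) + 8)] · 5·9/3 → 15 as n → ∞.
Convergence for |w + 3| · 15 < 1, i.e. |w + 3| < 1/15. So R = 1/15.
Endpoint w = -44/15: convergence follows from the alternating series test (terms decrease monotonically to 0).
Check w = -46/15: comparison with the harmonic series Σ 1/n shows the series diverges.

(-46/15, -44/15]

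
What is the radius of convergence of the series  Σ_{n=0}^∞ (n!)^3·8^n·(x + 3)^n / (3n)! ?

R = 27/8

The ratio of consecutive coefficients is (n+1)³/[(3n+1)·(3n+2)·(3n+3)] · 8 → 8/27.
Convergence for |x + 3| · 8/27 < 1, i.e. |x + 3| < 27/8. So R = 27/8.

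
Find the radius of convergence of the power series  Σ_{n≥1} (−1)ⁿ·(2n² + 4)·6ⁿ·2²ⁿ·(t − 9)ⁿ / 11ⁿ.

R = 11/24

The ratio of consecutive coefficients is [(2(n+1)² + 4)/(2n² + 4)] · 6·4/11 → 24/11.
Thus R = 1/(24/11) = 11/24.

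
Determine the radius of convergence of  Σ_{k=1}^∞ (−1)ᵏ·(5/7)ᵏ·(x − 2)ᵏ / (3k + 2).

Ratio test: |a_{k+1}/a_k| = [(3k + 2)/(3(k+1) + 2)] · 5/7 → 5/7 as k → ∞.
Hence the series converges for |x − 2| < 1/(5/7) = 7/5, so the radius of convergence is 7/5.

R = 7/5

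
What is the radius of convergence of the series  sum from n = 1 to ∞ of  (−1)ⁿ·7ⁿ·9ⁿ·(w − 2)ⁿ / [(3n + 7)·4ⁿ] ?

R = 4/63

By the ratio test, |a_{n+1}/a_n| = [(3n + 7)/(3(n+1) + 7)] · 7·9/4 → 63/4.
The series converges when 63/4 · |w − 2| < 1, giving R = 4/63.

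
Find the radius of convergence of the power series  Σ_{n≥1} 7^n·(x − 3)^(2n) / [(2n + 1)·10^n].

R = √70/7

The ratio of consecutive coefficients is [(2n + 1)/(2(n+1) + 1)] · 7/10 → 7/10.
Since the exponent of (x − 3) increases by 2 each term, convergence requires |x − 3|² < 10/7, hence R = √70/7.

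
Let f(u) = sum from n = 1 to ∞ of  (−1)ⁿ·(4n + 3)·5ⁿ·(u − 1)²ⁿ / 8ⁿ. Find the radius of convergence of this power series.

R = 2√10/5

Apply the ratio test: |a_{n+1}| / |a_n| = [(4(n+1) + 3)/(4n + 3)] · 5/8, which tends to 5/8 as n → ∞.
Successive powers of (u − 1) differ by 2, so the series converges when |u − 1|² · 5/8 < 1, i.e. |u − 1| < √(8/5). So R = 2√10/5.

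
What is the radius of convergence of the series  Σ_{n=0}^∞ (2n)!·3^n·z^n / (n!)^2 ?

R = 1/12

By the ratio test, |a_{n+1}/a_n| = (2n+1)·(2n+2)/(n+1)² · 3 → 12.
Hence the series converges for |z| < 1/(12) = 1/12, so the radius of convergence is 1/12.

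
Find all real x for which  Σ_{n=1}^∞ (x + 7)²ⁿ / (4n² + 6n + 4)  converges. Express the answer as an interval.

Apply the ratio test: |a_{n+1}| / |a_n| = (4n² + 6n + 4)/(4(n+1)² + 6(n+1) + 4), which tends to 1 as n → ∞.
Since the exponent of (x + 7) increases by 2 each term, convergence requires |x + 7|² < 1, hence R = 1.
When x = -6, absolute convergence follows by limit comparison with Σ 1/n².
Check x = -8: the series is dominated by a constant times Σ 1/n², which converges (p = 2 > 1).

[-8, -6]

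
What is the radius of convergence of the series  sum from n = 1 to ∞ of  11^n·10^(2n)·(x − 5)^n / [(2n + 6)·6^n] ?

By the ratio test, |a_{n+1}/a_n| = [(2n + 6)/(2(n+1) + 6)] · 11·100/6 → 550/3.
Hence the series converges for |x − 5| < 1/(550/3) = 3/550, so the radius of convergence is 3/550.

R = 3/550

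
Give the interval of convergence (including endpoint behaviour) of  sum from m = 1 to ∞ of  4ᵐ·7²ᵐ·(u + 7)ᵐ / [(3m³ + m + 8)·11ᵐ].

[-1383/196, -1361/196]

The ratio of consecutive coefficients is [(3m³ + m + 8)/(3(m+1)³ + (m+1) + 8)] · 4·49/11 → 196/11.
The series converges when 196/11 · |u + 7| < 1, giving R = 11/196.
Check u = -1361/196: absolute convergence follows by limit comparison with Σ 1/m³.
When u = -1383/196, the terms are on the order of 1/m³, so the series converges absolutely by comparison with the p-series (p = 3 > 1).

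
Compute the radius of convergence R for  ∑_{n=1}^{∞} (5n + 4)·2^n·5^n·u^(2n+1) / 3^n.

The ratio of consecutive coefficients is [(5(n+1) + 4)/(5n + 4)] · 2·5/3 → 10/3.
Writing y = u², the series in y has radius 3/10, so |u| < √(3/10) and R = √30/10.

R = √30/10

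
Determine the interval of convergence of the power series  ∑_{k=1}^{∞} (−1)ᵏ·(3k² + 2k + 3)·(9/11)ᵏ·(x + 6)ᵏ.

Ratio test: |a_{k+1}/a_k| = [(3(k+1)² + 2(k+1) + 3)/(3k² + 2k + 3)] · 9/11 → 9/11 as k → ∞.
Thus R = 1/(9/11) = 11/9.
Check x = -43/9: the k-th term does not approach 0; divergence by the term test.
Check x = -65/9: the k-th term does not approach 0; divergence by the term test.

(-65/9, -43/9)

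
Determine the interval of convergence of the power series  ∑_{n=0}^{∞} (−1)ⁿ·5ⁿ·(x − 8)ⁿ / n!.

Apply the ratio test: |a_{n+1}| / |a_n| = 5 · 1/(n+1), which tends to 0 as n → ∞.
The ratio tends to 0 regardless of x, hence R = ∞.

(−∞, ∞)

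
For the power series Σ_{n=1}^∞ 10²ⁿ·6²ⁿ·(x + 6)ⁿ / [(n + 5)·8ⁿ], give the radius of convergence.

By the ratio test, |a_{n+1}/a_n| = [(n + 5)/((n+1) + 5)] · 100·36/8 → 450.
Thus R = 1/(450) = 1/450.

R = 1/450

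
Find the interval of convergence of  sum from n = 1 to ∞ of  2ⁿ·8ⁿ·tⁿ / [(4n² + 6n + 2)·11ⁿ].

Apply the ratio test: |a_{n+1}| / |a_n| = [(4n² + 6n + 2)/(4(n+1)² + 6(n+1) + 2)] · 2·8/11, which tends to 16/11 as n → ∞.
Thus R = 1/(16/11) = 11/16.
Check t = 11/16: the series is dominated by a constant times Σ 1/n², which converges (p = 2 > 1).
Check t = -11/16: the series is dominated by a constant times Σ 1/n², which converges (p = 2 > 1).

[-11/16, 11/16]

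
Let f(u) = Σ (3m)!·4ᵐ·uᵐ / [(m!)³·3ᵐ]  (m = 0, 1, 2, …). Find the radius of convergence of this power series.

R = 1/36

Ratio test: |a_{m+1}/a_m| = (3m+1)·(3m+2)·(3m+3)/(m+1)³ · 4/3 → 36 as m → ∞.
The series converges when 36 · |u| < 1, giving R = 1/36.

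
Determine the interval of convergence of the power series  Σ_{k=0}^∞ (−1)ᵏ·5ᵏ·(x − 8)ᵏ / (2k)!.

(−∞, ∞)

The ratio of consecutive coefficients is 5 · 1/[(2k+1)·(2k+2)] → 0.
The limit is 0, so the series converges for all x; R = ∞.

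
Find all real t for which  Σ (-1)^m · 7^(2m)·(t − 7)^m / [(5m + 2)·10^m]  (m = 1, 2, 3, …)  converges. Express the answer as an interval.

Ratio test: |a_{m+1}/a_m| = [(5m + 2)/(5(m+1) + 2)] · 49/10 → 49/10 as m → ∞.
Hence the series converges for |t − 7| < 1/(49/10) = 10/49, so the radius of convergence is 10/49.
Endpoint t = 353/49: an alternating series whose terms decrease to 0 in absolute value, so it converges by the Leibniz criterion.
At t = 333/49: the terms behave like c/m; limit comparison with the harmonic series gives divergence.

(333/49, 353/49]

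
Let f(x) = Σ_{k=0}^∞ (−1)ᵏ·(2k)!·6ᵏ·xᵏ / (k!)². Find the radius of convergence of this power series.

The ratio of consecutive coefficients is (2k+1)·(2k+2)/(k+1)² · 6 → 24.
Convergence for |x| · 24 < 1, i.e. |x| < 1/24. So R = 1/24.

R = 1/24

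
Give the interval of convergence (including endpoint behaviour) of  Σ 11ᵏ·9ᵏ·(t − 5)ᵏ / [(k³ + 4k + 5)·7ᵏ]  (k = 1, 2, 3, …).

[488/99, 502/99]

Apply the ratio test: |a_{k+1}| / |a_k| = [(k³ + 4k + 5)/((k+1)³ + 4(k+1) + 5)] · 11·9/7, which tends to 99/7 as k → ∞.
Convergence for |t − 5| · 99/7 < 1, i.e. |t − 5| < 7/99. So R = 7/99.
Check t = 502/99: the series is dominated by a constant times Σ 1/k³, which converges (p = 3 > 1).
Check t = 488/99: the terms are on the order of 1/k³, so the series converges absolutely by comparison with the p-series (p = 3 > 1).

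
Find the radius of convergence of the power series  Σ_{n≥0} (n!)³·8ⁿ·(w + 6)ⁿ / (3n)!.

R = 27/8

Ratio test: |a_{n+1}/a_n| = (n+1)³/[(3n+1)·(3n+2)·(3n+3)] · 8 → 8/27 as n → ∞.
The series converges when 8/27 · |w + 6| < 1, giving R = 27/8.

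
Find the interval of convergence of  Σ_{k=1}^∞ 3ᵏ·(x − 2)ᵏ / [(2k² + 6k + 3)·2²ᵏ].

[2/3, 10/3]

Ratio test: |a_{k+1}/a_k| = [(2k² + 6k + 3)/(2(k+1)² + 6(k+1) + 3)] · 3/4 → 3/4 as k → ∞.
Hence the series converges for |x − 2| < 1/(3/4) = 4/3, so the radius of convergence is 4/3.
Endpoint x = 10/3: the series is dominated by a constant times Σ 1/k², which converges (p = 2 > 1).
At x = 2/3: the series is dominated by a constant times Σ 1/k², which converges (p = 2 > 1).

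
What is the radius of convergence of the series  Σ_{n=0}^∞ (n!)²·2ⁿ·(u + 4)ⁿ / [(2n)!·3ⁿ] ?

The ratio of consecutive coefficients is (n+1)²/[(2n+1)·(2n+2)] · 2/3 → 1/6.
Thus R = 1/(1/6) = 6.

R = 6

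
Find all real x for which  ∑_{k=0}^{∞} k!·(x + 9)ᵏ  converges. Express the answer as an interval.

Ratio test: |a_{k+1}/a_k| = (k+1) → ∞ as k → ∞.
The ratio grows without bound, so the series diverges whenever (x + 9) ≠ 0; it converges only at x = -9. R = 0.

{-9}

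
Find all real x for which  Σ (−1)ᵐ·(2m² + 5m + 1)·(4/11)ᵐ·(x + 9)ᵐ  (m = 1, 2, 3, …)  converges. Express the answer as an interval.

(-47/4, -25/4)

By the ratio test, |a_{m+1}/a_m| = [(2(m+1)² + 5(m+1) + 1)/(2m² + 5m + 1)] · 4/11 → 4/11.
Hence the series converges for |x + 9| < 1/(4/11) = 11/4, so the radius of convergence is 11/4.
Check x = -25/4: the terms do not tend to 0, so the series diverges.
At x = -47/4: the terms have absolute value of order m², which does not tend to 0, so the series diverges by the divergence test.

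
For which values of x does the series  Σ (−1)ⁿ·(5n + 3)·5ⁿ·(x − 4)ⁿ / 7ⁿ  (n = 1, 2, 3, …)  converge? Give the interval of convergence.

Apply the ratio test: |a_{n+1}| / |a_n| = [(5(n+1) + 3)/(5n + 3)] · 5/7, which tends to 5/7 as n → ∞.
The series converges when 5/7 · |x − 4| < 1, giving R = 7/5.
Endpoint x = 27/5: the n-th term does not approach 0; divergence by the term test.
At x = 13/5: the terms have absolute value of order n, which does not tend to 0, so the series diverges by the divergence test.

(13/5, 27/5)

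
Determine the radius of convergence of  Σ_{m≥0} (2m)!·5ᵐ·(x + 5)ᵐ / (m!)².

Ratio test: |a_{m+1}/a_m| = (2m+1)·(2m+2)/(m+1)² · 5 → 20 as m → ∞.
Convergence for |x + 5| · 20 < 1, i.e. |x + 5| < 1/20. So R = 1/20.

R = 1/20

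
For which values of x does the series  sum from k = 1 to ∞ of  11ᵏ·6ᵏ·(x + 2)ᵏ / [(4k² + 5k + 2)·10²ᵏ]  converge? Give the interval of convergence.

Apply the ratio test: |a_{k+1}| / |a_k| = [(4k² + 5k + 2)/(4(k+1)² + 5(k+1) + 2)] · 11·6/100, which tends to 33/50 as k → ∞.
Thus R = 1/(33/50) = 50/33.
When x = -16/33, the series is dominated by a constant times Σ 1/k², which converges (p = 2 > 1).
At x = -116/33: the series is dominated by a constant times Σ 1/k², which converges (p = 2 > 1).

[-116/33, -16/33]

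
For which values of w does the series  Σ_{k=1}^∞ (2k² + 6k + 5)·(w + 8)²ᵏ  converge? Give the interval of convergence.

(-9, -7)

Ratio test: |a_{k+1}/a_k| = (2(k+1)² + 6(k+1) + 5)/(2k² + 6k + 5) → 1 as k → ∞.
Since the exponent of (w + 8) increases by 2 each term, convergence requires |w + 8|² < 1, hence R = 1.
At w = -7: the terms have absolute value of order k², which does not tend to 0, so the series diverges by the divergence test.
Endpoint w = -9: the terms have absolute value of order k², which does not tend to 0, so the series diverges by the divergence test.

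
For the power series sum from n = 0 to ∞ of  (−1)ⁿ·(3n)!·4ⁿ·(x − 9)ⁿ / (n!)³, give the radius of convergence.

R = 1/108

Apply the ratio test: |a_{n+1}| / |a_n| = (3n+1)·(3n+2)·(3n+3)/(n+1)³ · 4, which tends to 108 as n → ∞.
Hence the series converges for |x − 9| < 1/(108) = 1/108, so the radius of convergence is 1/108.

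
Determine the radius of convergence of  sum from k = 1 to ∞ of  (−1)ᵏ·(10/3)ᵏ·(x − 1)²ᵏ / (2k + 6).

Ratio test: |a_{k+1}/a_k| = [(2k + 6)/(2(k+1) + 6)] · 10/3 → 10/3 as k → ∞.
Successive powers of (x − 1) differ by 2, so the series converges when |x − 1|² · 10/3 < 1, i.e. |x − 1| < √(3/10). So R = √30/10.

R = √30/10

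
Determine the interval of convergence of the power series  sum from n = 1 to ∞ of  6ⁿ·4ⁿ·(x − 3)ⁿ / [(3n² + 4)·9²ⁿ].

[-3/8, 51/8]

The ratio of consecutive coefficients is [(3n² + 4)/(3(n+1)² + 4)] · 6·4/81 → 8/27.
Thus R = 1/(8/27) = 27/8.
At x = 51/8: the terms are on the order of 1/n², so the series converges absolutely by comparison with the p-series (p = 2 > 1).
At x = -3/8: absolute convergence follows by limit comparison with Σ 1/n².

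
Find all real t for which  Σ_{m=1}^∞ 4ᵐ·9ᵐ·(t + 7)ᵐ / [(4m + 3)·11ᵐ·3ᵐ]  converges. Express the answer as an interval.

[-95/12, -73/12)

Ratio test: |a_{m+1}/a_m| = [(4m + 3)/(4(m+1) + 3)] · 4·9/(11·3) → 12/11 as m → ∞.
Hence the series converges for |t + 7| < 1/(12/11) = 11/12, so the radius of convergence is 11/12.
At t = -73/12: comparison with the harmonic series Σ 1/m shows the series diverges.
Check t = -95/12: convergence follows from the alternating series test (terms decrease monotonically to 0).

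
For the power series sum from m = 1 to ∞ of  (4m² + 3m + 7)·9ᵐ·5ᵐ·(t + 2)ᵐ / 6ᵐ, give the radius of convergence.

R = 2/15

The ratio of consecutive coefficients is [(4(m+1)² + 3(m+1) + 7)/(4m² + 3m + 7)] · 9·5/6 → 15/2.
Hence the series converges for |t + 2| < 1/(15/2) = 2/15, so the radius of convergence is 2/15.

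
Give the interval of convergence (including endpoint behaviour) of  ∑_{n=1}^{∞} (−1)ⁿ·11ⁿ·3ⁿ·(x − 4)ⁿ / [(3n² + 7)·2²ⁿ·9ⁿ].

[32/11, 56/11]

The ratio of consecutive coefficients is [(3n² + 7)/(3(n+1)² + 7)] · 11·3/(4·9) → 11/12.
The series converges when 11/12 · |x − 4| < 1, giving R = 12/11.
When x = 56/11, the terms are on the order of 1/n², so the series converges absolutely by comparison with the p-series (p = 2 > 1).
When x = 32/11, the series is dominated by a constant times Σ 1/n², which converges (p = 2 > 1).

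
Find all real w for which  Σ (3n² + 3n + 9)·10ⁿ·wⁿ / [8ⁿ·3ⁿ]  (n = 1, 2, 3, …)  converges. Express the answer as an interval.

Apply the ratio test: |a_{n+1}| / |a_n| = [(3(n+1)² + 3(n+1) + 9)/(3n² + 3n + 9)] · 10/(8·3), which tends to 5/12 as n → ∞.
Convergence for |w| · 5/12 < 1, i.e. |w| < 12/5. So R = 12/5.
At w = 12/5: the n-th term does not approach 0; divergence by the term test.
At w = -12/5: the terms have absolute value of order n², which does not tend to 0, so the series diverges by the divergence test.

(-12/5, 12/5)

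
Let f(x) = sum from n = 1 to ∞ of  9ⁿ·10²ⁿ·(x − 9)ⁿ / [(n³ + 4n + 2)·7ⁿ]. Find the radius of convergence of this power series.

By the ratio test, |a_{n+1}/a_n| = [(n³ + 4n + 2)/((n+1)³ + 4(n+1) + 2)] · 9·100/7 → 900/7.
Hence the series converges for |x − 9| < 1/(900/7) = 7/900, so the radius of convergence is 7/900.

R = 7/900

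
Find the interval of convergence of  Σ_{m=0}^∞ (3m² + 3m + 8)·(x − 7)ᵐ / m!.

Apply the ratio test: |a_{m+1}| / |a_m| = (3(m+1)² + 3(m+1) + 8)/(3m² + 3m + 8) · 1/(m+1), which tends to 0 as m → ∞.
Since the limit is 0 < 1 for every x, the series converges on all of ℝ and R = ∞.

(−∞, ∞)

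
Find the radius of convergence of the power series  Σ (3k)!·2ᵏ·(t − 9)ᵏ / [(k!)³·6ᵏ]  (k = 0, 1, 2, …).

The ratio of consecutive coefficients is (3k+1)·(3k+2)·(3k+3)/(k+1)³ · 2/6 → 9.
Convergence for |t − 9| · 9 < 1, i.e. |t − 9| < 1/9. So R = 1/9.

R = 1/9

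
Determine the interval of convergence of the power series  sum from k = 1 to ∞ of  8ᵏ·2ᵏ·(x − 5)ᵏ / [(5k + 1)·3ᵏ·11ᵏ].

[47/16, 113/16)

The ratio of consecutive coefficients is [(5k + 1)/(5(k+1) + 1)] · 8·2/(3·11) → 16/33.
Hence the series converges for |x − 5| < 1/(16/33) = 33/16, so the radius of convergence is 33/16.
At x = 113/16: the terms behave like c/k; limit comparison with the harmonic series gives divergence.
Endpoint x = 47/16: convergence follows from the alternating series test (terms decrease monotonically to 0).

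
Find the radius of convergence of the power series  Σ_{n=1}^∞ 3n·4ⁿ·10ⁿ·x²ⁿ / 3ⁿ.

R = √30/20

Ratio test: |a_{n+1}/a_n| = [3(n+1)/3n] · 4·10/3 → 40/3 as n → ∞.
Writing y = x², the series in y has radius 3/40, so |x| < √(3/40) and R = √30/20.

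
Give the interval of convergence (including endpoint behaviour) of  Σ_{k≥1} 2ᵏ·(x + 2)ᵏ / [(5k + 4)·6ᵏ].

Ratio test: |a_{k+1}/a_k| = [(5k + 4)/(5(k+1) + 4)] · 2/6 → 1/3 as k → ∞.
The series converges when 1/3 · |x + 2| < 1, giving R = 3.
When x = 1, the terms are asymptotic to a nonzero constant times 1/k, so the series diverges by limit comparison with Σ 1/k.
Endpoint x = -5: an alternating series whose terms decrease to 0 in absolute value, so it converges by the Leibniz criterion.

[-5, 1)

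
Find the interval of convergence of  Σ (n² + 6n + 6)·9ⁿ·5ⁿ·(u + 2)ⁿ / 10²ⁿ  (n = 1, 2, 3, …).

By the ratio test, |a_{n+1}/a_n| = [((n+1)² + 6(n+1) + 6)/(n² + 6n + 6)] · 9·5/100 → 9/20.
Convergence for |u + 2| · 9/20 < 1, i.e. |u + 2| < 20/9. So R = 20/9.
Endpoint u = 2/9: the terms have absolute value of order n², which does not tend to 0, so the series diverges by the divergence test.
At u = -38/9: the terms have absolute value of order n², which does not tend to 0, so the series diverges by the divergence test.

(-38/9, 2/9)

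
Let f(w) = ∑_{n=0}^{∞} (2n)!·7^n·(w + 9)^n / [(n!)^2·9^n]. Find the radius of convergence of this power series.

Ratio test: |a_{n+1}/a_n| = (2n+1)·(2n+2)/(n+1)² · 7/9 → 28/9 as n → ∞.
Hence the series converges for |w + 9| < 1/(28/9) = 9/28, so the radius of convergence is 9/28.

R = 9/28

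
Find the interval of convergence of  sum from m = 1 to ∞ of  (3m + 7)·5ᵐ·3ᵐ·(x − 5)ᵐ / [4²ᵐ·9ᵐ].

(-23/5, 73/5)

Ratio test: |a_{m+1}/a_m| = [(3(m+1) + 7)/(3m + 7)] · 5·3/(16·9) → 5/48 as m → ∞.
The series converges when 5/48 · |x − 5| < 1, giving R = 48/5.
Check x = 73/5: the terms have absolute value of order m, which does not tend to 0, so the series diverges by the divergence test.
At x = -23/5: the terms do not tend to 0, so the series diverges.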